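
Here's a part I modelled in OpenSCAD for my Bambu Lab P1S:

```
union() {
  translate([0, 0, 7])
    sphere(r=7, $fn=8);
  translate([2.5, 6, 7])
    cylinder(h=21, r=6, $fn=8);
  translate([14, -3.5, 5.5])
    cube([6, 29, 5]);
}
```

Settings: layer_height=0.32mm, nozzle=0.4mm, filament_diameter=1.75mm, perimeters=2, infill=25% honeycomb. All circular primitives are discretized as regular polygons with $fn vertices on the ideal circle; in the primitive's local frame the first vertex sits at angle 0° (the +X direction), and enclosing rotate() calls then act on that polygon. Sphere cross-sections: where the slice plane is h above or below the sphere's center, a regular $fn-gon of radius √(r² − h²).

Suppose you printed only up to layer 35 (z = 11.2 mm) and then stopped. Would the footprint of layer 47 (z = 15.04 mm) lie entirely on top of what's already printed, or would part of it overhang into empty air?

entirely on top

Compare the two slices. At z = 11.2: the sphere: section is a regular 8-gon, circumradius = √(r²−h²) = √(7²−4.2²) = 5.600 (area = (8/2)·5.600²·sin(360°/8) = 88.70 mm²); the cylinder at (2.5, 6): section is a regular 8-gon, circumradius r=6 (area = (8/2)·6.000²·sin(360°/8) = 101.82 mm²); the cube at (14, -3.5) is absent (z outside [5.5, 10.5]); Taking the union: the regions partially overlap — summed areas 190.52 mm² minus the doubly-counted overlap 27.60 mm² gives 162.92 mm² — area = 162.92 mm². At z = 15.04: the sphere does not reach this height (|z−center|=8.040 > r=7); the r=6 cylinder at (2.5, 6) contributes a regular 8-gon of circumradius 6 (area = (8/2)·6.000²·sin(360°/8) = 101.82 mm²); the cube at (14, -3.5) is absent (z outside [5.5, 10.5]); Taking the union: only the r=6 cylinder at (2.5, 6) is present, so the union is just that shape — area = 101.82 mm². Checking containment: the cross-section at z = 15.04 is a subset of the cross-section at z = 11.2.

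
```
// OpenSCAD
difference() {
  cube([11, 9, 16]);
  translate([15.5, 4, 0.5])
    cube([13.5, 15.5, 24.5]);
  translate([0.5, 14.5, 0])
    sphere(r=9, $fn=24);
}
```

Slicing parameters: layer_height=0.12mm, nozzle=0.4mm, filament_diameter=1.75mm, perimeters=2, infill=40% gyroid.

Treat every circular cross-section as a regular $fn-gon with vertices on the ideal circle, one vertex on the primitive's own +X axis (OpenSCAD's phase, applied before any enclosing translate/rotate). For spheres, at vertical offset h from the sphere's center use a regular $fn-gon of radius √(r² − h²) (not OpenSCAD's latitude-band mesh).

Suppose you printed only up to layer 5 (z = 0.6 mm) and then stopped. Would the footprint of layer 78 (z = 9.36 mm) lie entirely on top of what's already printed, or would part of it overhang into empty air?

Compare the two slices. At z = 0.6: the cube is present — its section is the full 11×9 rectangle (area 99.00 mm²); the cube at (15.5, 4) (footprint 13.5×15.5) is included at this height (area 209.25 mm²); the sphere at (0.5, 14.5): section is a regular 24-gon, circumradius = √(r²−h²) = √(9²−0.6²) = 8.980 (area = (24/2)·8.980²·sin(360°/24) = 250.45 mm²); Taking the first minus the rest: starting from the 11×9 cube (99.00 mm²), the 13.5×15.5 cube at (15.5, 4) misses the remaining region (no effect); the r=9 sphere at (0.5, 14.5) partially overlaps it — only the 18.54 mm² overlap (of its 250.45 mm²) is removed, clipping the outline — area = 80.46 mm². At z = 9.36: the cube is present — its section is the full 11×9 rectangle (area 99.00 mm²); the cube at (15.5, 4) is present — its section is the full 13.5×15.5 rectangle (area 209.25 mm²); the sphere at (0.5, 14.5) does not reach this height (|z−center|=9.360 > r=9); Subtracting the remaining from the first: starting from the 11×9 cube (99.00 mm²), the 13.5×15.5 cube at (15.5, 4) misses the remaining region (no effect) — area = 99.00 mm². Checking containment: at z = 9.36 the cross-section extends beyond the z = 0.6 cross-section by about 18.54 mm².

part overhangs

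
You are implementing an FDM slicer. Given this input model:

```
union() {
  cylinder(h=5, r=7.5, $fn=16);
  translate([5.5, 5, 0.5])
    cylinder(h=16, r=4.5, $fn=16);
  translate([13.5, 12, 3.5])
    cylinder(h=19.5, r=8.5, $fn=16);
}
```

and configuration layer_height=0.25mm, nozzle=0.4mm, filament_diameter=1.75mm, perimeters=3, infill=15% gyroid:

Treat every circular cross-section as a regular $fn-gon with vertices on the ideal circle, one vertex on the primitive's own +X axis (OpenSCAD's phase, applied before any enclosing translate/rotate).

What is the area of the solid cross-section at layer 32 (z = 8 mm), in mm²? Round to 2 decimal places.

273.08 mm²

At z = 8 mm: the cylinder does not reach this height (z outside [0, 5]); the r=4.5 cylinder at (5.5, 5) contributes a regular 16-gon of circumradius 4.5 (area = (16/2)·4.500²·sin(360°/16) = 61.99 mm²); the cylinder at (13.5, 12): section is a regular 16-gon, circumradius r=8.5 (area = (16/2)·8.500²·sin(360°/16) = 221.19 mm²); Taking the union: the regions partially overlap — summed areas 283.19 mm² minus the doubly-counted overlap 10.11 mm² gives 273.08 mm² — area = 273.08 mm². Overall, the cross-section is a single solid region. Net area = 273.08 mm².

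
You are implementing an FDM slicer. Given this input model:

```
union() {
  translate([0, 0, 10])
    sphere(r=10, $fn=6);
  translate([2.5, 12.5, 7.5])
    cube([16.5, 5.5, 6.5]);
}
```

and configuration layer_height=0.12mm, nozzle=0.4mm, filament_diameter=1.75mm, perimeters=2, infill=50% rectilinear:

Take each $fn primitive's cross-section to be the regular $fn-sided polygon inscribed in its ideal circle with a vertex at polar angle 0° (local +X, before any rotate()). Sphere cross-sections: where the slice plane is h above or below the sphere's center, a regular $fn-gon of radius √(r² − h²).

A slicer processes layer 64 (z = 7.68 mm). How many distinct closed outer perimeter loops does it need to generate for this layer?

At z = 7.68 mm: the r=10 sphere contributes a regular 6-gon of circumradius √(10²−2.32²) = 9.727; the 16.5×5.5 cube at (2.5, 12.5) contributes its full rectangle; Combining (union): the 2 present regions are separate (no shared area or edge), so areas and boundary lengths simply add and each stays a separate island — 2 connected regions. The result has 2 disconnected regions.

2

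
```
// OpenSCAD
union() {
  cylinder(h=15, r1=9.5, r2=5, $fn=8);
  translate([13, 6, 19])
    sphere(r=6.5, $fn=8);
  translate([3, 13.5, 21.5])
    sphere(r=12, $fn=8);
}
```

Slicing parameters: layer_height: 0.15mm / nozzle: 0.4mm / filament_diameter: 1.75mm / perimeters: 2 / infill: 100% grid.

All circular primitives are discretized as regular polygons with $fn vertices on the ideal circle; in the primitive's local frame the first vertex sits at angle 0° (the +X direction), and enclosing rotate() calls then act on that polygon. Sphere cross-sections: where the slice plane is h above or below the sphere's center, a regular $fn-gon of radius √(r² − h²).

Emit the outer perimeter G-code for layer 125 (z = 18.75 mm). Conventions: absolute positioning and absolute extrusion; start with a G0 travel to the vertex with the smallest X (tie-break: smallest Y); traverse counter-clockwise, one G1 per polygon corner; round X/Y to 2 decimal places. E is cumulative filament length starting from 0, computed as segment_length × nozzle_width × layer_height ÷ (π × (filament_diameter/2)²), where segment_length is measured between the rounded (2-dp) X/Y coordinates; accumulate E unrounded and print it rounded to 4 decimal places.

At z = 18.75 mm: the cone is absent (z outside [0, 15]); the r=6.5 sphere at (13, 6) contributes a regular 8-gon of circumradius √(6.5²−0.25²) = 6.495; the r=12 sphere at (3, 13.5) contributes a regular 8-gon of circumradius √(12²−2.75²) = 11.681; Merging all regions: the regions partially overlap (shared area 36.12 mm²), so overlapping operands fuse into one piece — 1 connected region. The outline is a single polygon with 14 vertices. Extrusion per mm of travel: 0.4 × 0.15 / (π × 0.875²) = 0.024945. Accumulating E over each segment gives final E = 2.1498.

G0 X-8.68 Y13.50 Z18.75
G1 X-5.26 Y5.24 E0.2230
G1 X3.00 Y1.82 E0.4460
G1 X7.47 Y3.67 E0.5667
G1 X8.41 Y1.41 E0.6278
G1 X13.00 Y-0.50 E0.7518
G1 X17.59 Y1.41 E0.8758
G1 X19.50 Y6.00 E0.9998
G1 X17.59 Y10.59 E1.1238
G1 X14.08 Y12.05 E1.2186
G1 X14.68 Y13.50 E1.2578
G1 X11.26 Y21.76 E1.4808
G1 X3.00 Y25.18 E1.7038
G1 X-5.26 Y21.76 E1.9268
G1 X-8.68 Y13.50 E2.1498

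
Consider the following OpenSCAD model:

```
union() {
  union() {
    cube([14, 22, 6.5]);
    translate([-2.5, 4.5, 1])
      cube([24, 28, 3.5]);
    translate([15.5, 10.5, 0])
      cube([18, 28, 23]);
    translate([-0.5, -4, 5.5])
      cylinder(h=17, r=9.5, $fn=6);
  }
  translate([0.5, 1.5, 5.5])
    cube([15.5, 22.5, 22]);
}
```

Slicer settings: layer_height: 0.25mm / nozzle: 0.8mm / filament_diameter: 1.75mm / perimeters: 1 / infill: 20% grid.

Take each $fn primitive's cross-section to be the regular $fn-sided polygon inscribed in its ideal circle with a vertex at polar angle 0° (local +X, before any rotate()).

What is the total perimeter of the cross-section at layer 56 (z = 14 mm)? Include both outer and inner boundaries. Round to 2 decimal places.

At z = 14 mm: the cube is absent (z outside [0, 6.5]); the cube at (-2.5, 4.5) does not reach this height (z outside [1, 4.5]); the 18×28 cube at (15.5, 10.5) contributes its full rectangle (perimeter 92.00 mm); the r=9.5 cylinder at (-0.5, -4) contributes a regular 6-gon of circumradius 9.5 (perimeter = 2·6·9.500·sin(180°/6) = 57.00 mm); Merging all regions: the 2 present regions are separate (no shared area or edge), so areas and boundary lengths simply add and each stays a separate island — boundary = 149.00 mm; the cube at (0.5, 1.5) is present — its section is the full 15.5×22.5 rectangle (perimeter 76.00 mm); Combining (union): the regions partially overlap (shared area 19.12 mm²), so the edge portions inside another operand are dropped and the merged outline is re-measured after clipping — boundary = 182.05 mm. Overall, the cross-section is a single solid region. Total boundary length (outer) = 182.05 mm.

182.05 mm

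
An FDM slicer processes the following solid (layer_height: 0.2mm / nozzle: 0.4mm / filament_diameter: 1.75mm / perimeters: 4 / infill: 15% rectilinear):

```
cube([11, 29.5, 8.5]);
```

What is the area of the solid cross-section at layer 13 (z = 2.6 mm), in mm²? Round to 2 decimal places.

At z = 2.6 mm: the 11×29.5 cube contributes its full rectangle (area 324.50 mm²). Overall, the cross-section is a single solid region. Net area = 324.50 mm².

324.50 mm²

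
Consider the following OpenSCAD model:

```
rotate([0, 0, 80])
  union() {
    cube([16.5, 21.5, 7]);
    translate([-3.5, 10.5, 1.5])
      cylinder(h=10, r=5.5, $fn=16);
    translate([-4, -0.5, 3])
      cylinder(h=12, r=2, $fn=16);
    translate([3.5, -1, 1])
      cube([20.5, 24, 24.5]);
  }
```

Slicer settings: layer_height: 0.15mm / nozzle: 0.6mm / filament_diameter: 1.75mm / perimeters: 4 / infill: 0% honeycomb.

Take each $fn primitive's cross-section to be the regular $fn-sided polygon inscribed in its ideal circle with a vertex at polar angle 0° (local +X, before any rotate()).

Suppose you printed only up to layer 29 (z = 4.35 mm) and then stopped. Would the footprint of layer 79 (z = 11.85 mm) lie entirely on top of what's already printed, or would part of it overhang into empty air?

entirely on top

Compare the two slices. At z = 4.35: the cube (footprint 16.5×21.5) is included at this height (area 354.75 mm²); the r=5.5 cylinder at (-3.5, 10.5) gives a regular 16-gon of circumradius 5.5 (constant along its height) (area = (16/2)·5.500²·sin(360°/16) = 92.61 mm²); the cylinder at (-4, -0.5): section is a regular 16-gon, circumradius r=2 (area = (16/2)·2.000²·sin(360°/16) = 12.25 mm²); the 20.5×24 cube at (3.5, -1) contributes its full rectangle (area 492.00 mm²); Merging all regions: the regions partially overlap — summed areas 951.61 mm² minus the doubly-counted overlap 290.65 mm² gives 660.95 mm² — area = 660.95 mm²; (rotated 80° about Z; rotation is an isometry so areas/perimeters/island counts are preserved). At z = 11.85: the cube is absent (z outside [0, 7]); the cylinder at (-3.5, 10.5) is not intersected at this z (z outside [1.5, 11.5]); the cylinder at (-4, -0.5): section is a regular 16-gon, circumradius r=2 (area = (16/2)·2.000²·sin(360°/16) = 12.25 mm²); the 20.5×24 cube at (3.5, -1) contributes its full rectangle (area 492.00 mm²); Taking the union: the 2 present regions are separate (no shared area or edge), so areas and boundary lengths simply add and each stays a separate island — area = 504.25 mm²; (whole slice rotated 80° about Z — lengths, areas and connectivity unchanged). Checking containment: the cross-section at z = 11.85 is a subset of the cross-section at z = 4.35.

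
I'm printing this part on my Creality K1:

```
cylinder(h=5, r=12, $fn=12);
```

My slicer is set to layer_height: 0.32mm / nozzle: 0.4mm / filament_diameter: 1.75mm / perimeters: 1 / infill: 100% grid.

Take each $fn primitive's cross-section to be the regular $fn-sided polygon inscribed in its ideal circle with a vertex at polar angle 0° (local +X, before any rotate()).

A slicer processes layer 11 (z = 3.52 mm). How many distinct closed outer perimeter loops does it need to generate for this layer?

At z = 3.52 mm: the r=12 cylinder gives a regular 12-gon of circumradius 12 (constant along its height). The result has 1 disconnected region.

1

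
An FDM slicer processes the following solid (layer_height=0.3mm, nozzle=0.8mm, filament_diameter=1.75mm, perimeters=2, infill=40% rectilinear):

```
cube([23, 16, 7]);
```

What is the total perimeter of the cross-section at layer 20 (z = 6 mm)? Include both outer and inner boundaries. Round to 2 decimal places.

78.00 mm

At z = 6 mm: the cube is present — its section is the full 23×16 rectangle (perimeter 78.00 mm). Overall, the cross-section is a single solid region. Total boundary length (outer) = 78.00 mm.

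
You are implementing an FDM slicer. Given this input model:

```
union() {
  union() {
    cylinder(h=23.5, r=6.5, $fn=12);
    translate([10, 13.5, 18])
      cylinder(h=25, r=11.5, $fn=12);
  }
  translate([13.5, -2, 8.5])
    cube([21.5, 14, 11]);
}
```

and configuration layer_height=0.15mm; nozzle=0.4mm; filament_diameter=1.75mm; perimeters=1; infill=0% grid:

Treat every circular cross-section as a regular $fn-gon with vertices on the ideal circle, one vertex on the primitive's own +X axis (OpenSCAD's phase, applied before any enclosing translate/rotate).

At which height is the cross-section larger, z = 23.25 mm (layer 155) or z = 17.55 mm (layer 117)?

layer 155 (z = 23.25 mm)

Layer 155 (z = 23.25): the r=6.5 cylinder contributes a regular 12-gon of circumradius 6.5 (area = (12/2)·6.500²·sin(360°/12) = 126.75 mm²); the cylinder at (10, 13.5): section is a regular 12-gon, circumradius r=11.5 (area = (12/2)·11.500²·sin(360°/12) = 396.75 mm²); Taking the union: the regions partially overlap — summed areas 523.50 mm² minus the doubly-counted overlap 2.70 mm² gives 520.80 mm² — area = 520.80 mm²; the cube at (13.5, -2) does not reach this height (z outside [8.5, 19.5]); Taking the union: only the result so far is present, so the union is just that shape — area = 520.80 mm². So its area = 520.80 mm². Layer 117 (z = 17.55): the cylinder: section is a regular 12-gon, circumradius r=6.5 (area = (12/2)·6.500²·sin(360°/12) = 126.75 mm²); the cylinder at (10, 13.5) is not intersected at this z (z outside [18, 43]); Merging all regions: only the r=6.5 cylinder is present, so the union is just that shape — area = 126.75 mm²; the 21.5×14 cube at (13.5, -2) contributes its full rectangle (area 301.00 mm²); Merging all regions: the 2 present regions are separate (no shared area or edge), so areas and boundary lengths simply add and each stays a separate island — area = 427.75 mm². So its area = 427.75 mm². Layer 155 is larger (520.80 vs 427.75 mm²).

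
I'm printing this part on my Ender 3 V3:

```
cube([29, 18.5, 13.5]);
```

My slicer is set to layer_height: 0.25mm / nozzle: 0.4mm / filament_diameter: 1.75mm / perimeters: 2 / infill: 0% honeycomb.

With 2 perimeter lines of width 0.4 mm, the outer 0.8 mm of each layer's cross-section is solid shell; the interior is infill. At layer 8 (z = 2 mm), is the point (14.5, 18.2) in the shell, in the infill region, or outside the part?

shell

At z = 2 mm: the 29×18.5 cube contributes its full rectangle. Overall, the cross-section is a single solid region. The nearest boundary edge runs (29.00, 18.50)→(0.00, 18.50); distance from the point to it = 0.30 mm. The point is inside the cross-section, 0.30 mm from the nearest boundary — within the 0.8 mm shell band (2 × 0.4).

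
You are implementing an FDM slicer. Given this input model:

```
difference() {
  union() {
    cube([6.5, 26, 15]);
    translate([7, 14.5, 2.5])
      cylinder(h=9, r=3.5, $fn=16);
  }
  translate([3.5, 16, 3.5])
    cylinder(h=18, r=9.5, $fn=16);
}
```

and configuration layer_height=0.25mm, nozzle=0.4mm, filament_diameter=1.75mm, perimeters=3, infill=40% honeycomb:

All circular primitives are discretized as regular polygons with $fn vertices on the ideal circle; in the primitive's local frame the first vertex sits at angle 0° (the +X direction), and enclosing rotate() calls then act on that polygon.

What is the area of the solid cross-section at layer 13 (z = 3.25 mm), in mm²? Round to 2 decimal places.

191.20 mm²

At z = 3.25 mm: the cube (footprint 6.5×26) is included at this height (area 169.00 mm²); the r=3.5 cylinder at (7, 14.5) gives a regular 16-gon of circumradius 3.5 (constant along its height) (area = (16/2)·3.500²·sin(360°/16) = 37.50 mm²); Merging all regions: the regions partially overlap — summed areas 206.50 mm² minus the doubly-counted overlap 15.30 mm² gives 191.20 mm² — area = 191.20 mm²; the cylinder at (3.5, 16) does not reach this height (z outside [3.5, 21.5]); Taking the first minus the rest: none of the subtracted shapes is present at this height, so that combined region is unchanged — area = 191.20 mm². Overall, the cross-section is a single solid region. Net area = 191.20 mm².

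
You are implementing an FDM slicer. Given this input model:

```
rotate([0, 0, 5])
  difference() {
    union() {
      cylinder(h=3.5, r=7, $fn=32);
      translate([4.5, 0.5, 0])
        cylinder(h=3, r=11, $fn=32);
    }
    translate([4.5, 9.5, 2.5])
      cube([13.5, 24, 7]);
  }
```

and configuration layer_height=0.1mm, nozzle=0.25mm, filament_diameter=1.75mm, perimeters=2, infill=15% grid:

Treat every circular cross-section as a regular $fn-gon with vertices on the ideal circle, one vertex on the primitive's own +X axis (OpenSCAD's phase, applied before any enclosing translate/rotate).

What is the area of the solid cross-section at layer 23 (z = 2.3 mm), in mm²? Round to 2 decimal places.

380.77 mm²

At z = 2.3 mm: the cylinder: section is a regular 32-gon, circumradius r=7 (area = (32/2)·7.000²·sin(360°/32) = 152.95 mm²); the r=11 cylinder at (4.5, 0.5) gives a regular 32-gon of circumradius 11 (constant along its height) (area = (32/2)·11.000²·sin(360°/32) = 377.69 mm²); Combining (union): the regions partially overlap — summed areas 530.65 mm² minus the doubly-counted overlap 149.87 mm² gives 380.77 mm² — area = 380.77 mm²; the cube at (4.5, 9.5) does not reach this height (z outside [2.5, 9.5]); After the difference (first − rest): none of the subtracted shapes is present at this height, so the result so far is unchanged — area = 380.77 mm²; (whole slice rotated 5° about Z — lengths, areas and connectivity unchanged). Overall, the cross-section is a single solid region. Net area = 380.77 mm².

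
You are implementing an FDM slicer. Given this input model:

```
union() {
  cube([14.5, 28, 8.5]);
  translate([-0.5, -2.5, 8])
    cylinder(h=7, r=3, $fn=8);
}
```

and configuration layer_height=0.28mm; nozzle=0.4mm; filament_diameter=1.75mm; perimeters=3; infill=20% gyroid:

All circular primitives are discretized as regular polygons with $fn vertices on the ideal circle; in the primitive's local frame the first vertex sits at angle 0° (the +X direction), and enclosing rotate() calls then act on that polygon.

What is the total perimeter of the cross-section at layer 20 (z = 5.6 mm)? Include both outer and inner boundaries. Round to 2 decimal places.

85.00 mm

At z = 5.6 mm: the cube (footprint 14.5×28) is included at this height (perimeter 85.00 mm); the cylinder at (-0.5, -2.5) does not reach this height (z outside [8, 15]); Taking the union: only the 14.5×28 cube is present, so the union is just that shape — boundary = 85.00 mm. Overall, the cross-section is a single solid region. Total boundary length (outer) = 85.00 mm.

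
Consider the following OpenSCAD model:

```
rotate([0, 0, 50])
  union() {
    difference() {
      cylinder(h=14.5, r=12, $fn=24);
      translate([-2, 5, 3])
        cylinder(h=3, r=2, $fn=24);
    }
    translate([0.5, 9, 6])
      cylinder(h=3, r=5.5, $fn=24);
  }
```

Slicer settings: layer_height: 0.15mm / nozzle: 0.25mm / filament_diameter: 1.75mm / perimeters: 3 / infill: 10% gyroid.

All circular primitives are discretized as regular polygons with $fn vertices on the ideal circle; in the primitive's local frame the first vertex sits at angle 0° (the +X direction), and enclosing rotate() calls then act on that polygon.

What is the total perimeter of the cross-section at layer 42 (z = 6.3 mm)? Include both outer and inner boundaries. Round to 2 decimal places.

At z = 6.3 mm: the r=12 cylinder contributes a regular 24-gon of circumradius 12 (perimeter = 2·24·12.000·sin(180°/24) = 75.18 mm); the cylinder at (-2, 5) does not reach this height (z outside [3, 6]); Taking the first minus the rest: none of the subtracted shapes is present at this height, so the r=12 cylinder is unchanged — boundary = 75.18 mm; the r=5.5 cylinder at (0.5, 9) gives a regular 24-gon of circumradius 5.5 (constant along its height) (perimeter = 2·24·5.500·sin(180°/24) = 34.46 mm); Combining (union): the regions partially overlap (shared area 73.87 mm²), so the edge portions inside another operand are dropped and the merged outline is re-measured after clipping — boundary = 78.11 mm; (whole slice rotated 50° about Z — lengths, areas and connectivity unchanged). Overall, the cross-section is a single solid region. Total boundary length (outer) = 78.11 mm.

78.11 mm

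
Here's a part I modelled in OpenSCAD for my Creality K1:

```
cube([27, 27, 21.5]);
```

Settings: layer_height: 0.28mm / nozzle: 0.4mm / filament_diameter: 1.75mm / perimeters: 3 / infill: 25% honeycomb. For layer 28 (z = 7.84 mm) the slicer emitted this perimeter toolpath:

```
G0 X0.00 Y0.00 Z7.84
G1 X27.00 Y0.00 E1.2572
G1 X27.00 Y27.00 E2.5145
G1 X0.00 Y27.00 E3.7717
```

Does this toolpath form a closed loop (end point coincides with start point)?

no

Start point (G0): (0.00, 0.00). End point (last G1): the path does not return to the start — open.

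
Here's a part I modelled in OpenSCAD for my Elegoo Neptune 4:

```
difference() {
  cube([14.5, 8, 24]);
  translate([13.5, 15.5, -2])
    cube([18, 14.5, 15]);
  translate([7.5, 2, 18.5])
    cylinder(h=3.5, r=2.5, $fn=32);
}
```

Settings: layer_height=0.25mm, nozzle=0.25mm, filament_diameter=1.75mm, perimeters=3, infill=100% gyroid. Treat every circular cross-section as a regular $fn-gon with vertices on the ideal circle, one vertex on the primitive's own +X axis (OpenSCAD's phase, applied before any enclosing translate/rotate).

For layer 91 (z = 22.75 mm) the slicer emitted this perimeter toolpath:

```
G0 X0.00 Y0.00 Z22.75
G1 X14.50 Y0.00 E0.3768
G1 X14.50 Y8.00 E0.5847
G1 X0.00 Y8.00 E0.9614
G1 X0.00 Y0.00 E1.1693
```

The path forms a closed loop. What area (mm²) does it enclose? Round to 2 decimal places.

116.00 mm²

Apply the shoelace formula to the sequence of (X, Y) vertices; enclosed area = 116.00 mm².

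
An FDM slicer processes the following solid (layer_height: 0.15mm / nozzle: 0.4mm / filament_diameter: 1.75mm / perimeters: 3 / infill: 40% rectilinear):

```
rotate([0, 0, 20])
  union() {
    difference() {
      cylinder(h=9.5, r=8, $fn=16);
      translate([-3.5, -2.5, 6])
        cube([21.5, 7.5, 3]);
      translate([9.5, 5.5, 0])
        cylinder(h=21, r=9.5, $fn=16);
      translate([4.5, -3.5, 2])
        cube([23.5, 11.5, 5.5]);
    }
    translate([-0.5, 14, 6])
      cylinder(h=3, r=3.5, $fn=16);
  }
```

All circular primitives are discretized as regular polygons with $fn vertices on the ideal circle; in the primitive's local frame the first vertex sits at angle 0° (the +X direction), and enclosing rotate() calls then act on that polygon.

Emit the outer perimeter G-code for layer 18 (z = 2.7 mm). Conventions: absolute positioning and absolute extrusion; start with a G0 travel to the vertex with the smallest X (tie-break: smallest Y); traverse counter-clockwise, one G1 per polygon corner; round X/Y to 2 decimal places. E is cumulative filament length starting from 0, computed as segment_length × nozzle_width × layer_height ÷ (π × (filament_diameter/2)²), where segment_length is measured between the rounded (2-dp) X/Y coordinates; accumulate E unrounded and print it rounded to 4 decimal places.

G0 X-7.99 Y0.35 Z2.70
G1 X-7.52 Y-2.74 E0.0780
G1 X-5.90 Y-5.40 E0.1557
G1 X-3.38 Y-7.25 E0.2336
G1 X-0.35 Y-7.99 E0.3114
G1 X2.74 Y-7.52 E0.3894
G1 X5.40 Y-5.90 E0.4671
G1 X7.25 Y-3.38 E0.5451
G1 X7.86 Y-0.88 E0.6093
G1 X7.76 Y-0.90 E0.6118
G1 X5.43 Y-1.75 E0.6737
G1 X5.04 Y-0.68 E0.7021
G1 X3.03 Y-0.19 E0.7537
G1 X0.04 Y2.00 E0.8462
G1 X-1.88 Y5.17 E0.9386
G1 X-2.25 Y7.59 E0.9997
G1 X-2.74 Y7.52 E1.0120
G1 X-5.40 Y5.90 E1.0897
G1 X-7.25 Y3.38 E1.1677
G1 X-7.99 Y0.35 E1.2455

At z = 2.7 mm: the cylinder: section is a regular 16-gon, circumradius r=8; the cube at (-3.5, -2.5) is absent (z outside [6, 9]); the r=9.5 cylinder at (9.5, 5.5) gives a regular 16-gon of circumradius 9.5 (constant along its height); the cube at (4.5, -3.5) is present — its section is the full 23.5×11.5 rectangle; After the difference (first − rest): starting from the r=8 cylinder, the r=9.5 cylinder at (9.5, 5.5) partially overlaps it — only the 58.07 mm² overlap (of its 276.30 mm²) is removed, clipping the outline; the 23.5×11.5 cube at (4.5, -3.5) partially overlaps it — only the 1.05 mm² overlap (of its 270.25 mm²) is removed, clipping the outline — 1 connected region; the cylinder at (-0.5, 14) is not intersected at this z (z outside [6, 9]); Merging all regions: only the result so far is present, so the union is just that shape — 1 connected region; (whole slice rotated 20° about Z — lengths, areas and connectivity unchanged). The outline is a single polygon with 19 vertices. Extrusion per mm of travel: 0.4 × 0.15 / (π × 0.875²) = 0.024945. Accumulating E over each segment gives final E = 1.2455.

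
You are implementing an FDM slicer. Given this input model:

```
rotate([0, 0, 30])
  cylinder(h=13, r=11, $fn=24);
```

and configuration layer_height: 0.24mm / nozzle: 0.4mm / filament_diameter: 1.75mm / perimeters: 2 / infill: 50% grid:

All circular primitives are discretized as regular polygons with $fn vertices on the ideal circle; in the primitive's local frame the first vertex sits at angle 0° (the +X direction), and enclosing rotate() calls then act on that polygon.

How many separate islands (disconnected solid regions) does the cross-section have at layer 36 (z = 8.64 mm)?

1

At z = 8.64 mm: the r=11 cylinder contributes a regular 24-gon of circumradius 11; (whole slice rotated 30° about Z — lengths, areas and connectivity unchanged). Overall, the cross-section is a single solid region. Island count = 1.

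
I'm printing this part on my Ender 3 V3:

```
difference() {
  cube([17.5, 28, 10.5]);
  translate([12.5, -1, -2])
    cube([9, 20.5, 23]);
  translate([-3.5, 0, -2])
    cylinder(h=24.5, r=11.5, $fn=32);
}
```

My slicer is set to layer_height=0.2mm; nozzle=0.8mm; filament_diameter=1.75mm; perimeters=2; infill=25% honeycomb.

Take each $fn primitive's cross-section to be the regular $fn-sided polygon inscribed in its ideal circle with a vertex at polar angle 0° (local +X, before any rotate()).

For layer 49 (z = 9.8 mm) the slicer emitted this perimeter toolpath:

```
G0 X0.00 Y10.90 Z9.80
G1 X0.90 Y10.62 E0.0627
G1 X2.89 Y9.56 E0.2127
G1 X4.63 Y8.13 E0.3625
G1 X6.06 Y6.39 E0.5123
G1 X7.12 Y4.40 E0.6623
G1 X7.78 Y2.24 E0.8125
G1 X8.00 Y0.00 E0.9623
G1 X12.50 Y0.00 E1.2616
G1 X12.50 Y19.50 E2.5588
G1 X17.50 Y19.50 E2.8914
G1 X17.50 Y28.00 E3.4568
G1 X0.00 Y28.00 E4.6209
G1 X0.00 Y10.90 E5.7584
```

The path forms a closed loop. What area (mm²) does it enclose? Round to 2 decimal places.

328.81 mm²

Apply the shoelace formula to the sequence of (X, Y) vertices; enclosed area = 328.81 mm².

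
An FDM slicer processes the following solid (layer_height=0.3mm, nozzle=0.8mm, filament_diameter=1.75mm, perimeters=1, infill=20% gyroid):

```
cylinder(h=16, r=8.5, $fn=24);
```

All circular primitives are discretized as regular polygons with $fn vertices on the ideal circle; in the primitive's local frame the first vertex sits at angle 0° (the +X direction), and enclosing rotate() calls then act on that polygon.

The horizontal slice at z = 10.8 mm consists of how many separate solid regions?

At z = 10.8 mm: the r=8.5 cylinder contributes a regular 24-gon of circumradius 8.5. The result has 1 disconnected region.

1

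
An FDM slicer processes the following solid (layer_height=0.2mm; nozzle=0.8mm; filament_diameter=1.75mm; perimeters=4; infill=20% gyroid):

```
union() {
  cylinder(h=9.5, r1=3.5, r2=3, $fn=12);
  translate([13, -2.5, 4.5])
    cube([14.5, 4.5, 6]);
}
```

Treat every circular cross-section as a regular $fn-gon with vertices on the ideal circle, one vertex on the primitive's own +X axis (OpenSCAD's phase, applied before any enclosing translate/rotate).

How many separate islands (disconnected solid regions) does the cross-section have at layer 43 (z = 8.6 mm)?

At z = 8.6 mm: the cone (r1=3.5→r2=3) has section circumradius 3.047 here — a regular 12-gon; the 14.5×4.5 cube at (13, -2.5) contributes its full rectangle; Taking the union: the 2 present regions are separate (no shared area or edge), so areas and boundary lengths simply add and each stays a separate island — 2 connected regions. Overall, the cross-section has 2 separate islands. Island count = 2.

2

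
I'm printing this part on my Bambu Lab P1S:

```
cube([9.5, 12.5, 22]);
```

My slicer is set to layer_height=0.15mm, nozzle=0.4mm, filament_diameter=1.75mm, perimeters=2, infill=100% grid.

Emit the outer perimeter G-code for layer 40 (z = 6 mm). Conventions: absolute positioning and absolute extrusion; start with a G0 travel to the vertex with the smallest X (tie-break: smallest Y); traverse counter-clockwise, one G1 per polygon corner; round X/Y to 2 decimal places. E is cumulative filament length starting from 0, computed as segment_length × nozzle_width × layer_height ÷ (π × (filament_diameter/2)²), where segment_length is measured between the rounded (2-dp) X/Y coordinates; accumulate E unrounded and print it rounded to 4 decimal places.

At z = 6 mm: the cube is present — its section is the full 9.5×12.5 rectangle. The outline is a single polygon with 4 vertices. Extrusion per mm of travel: 0.4 × 0.15 / (π × 0.875²) = 0.024945. Accumulating E over each segment gives final E = 1.0976.

G0 X0.00 Y0.00 Z6.00
G1 X9.50 Y0.00 E0.2370
G1 X9.50 Y12.50 E0.5488
G1 X0.00 Y12.50 E0.7858
G1 X0.00 Y0.00 E1.0976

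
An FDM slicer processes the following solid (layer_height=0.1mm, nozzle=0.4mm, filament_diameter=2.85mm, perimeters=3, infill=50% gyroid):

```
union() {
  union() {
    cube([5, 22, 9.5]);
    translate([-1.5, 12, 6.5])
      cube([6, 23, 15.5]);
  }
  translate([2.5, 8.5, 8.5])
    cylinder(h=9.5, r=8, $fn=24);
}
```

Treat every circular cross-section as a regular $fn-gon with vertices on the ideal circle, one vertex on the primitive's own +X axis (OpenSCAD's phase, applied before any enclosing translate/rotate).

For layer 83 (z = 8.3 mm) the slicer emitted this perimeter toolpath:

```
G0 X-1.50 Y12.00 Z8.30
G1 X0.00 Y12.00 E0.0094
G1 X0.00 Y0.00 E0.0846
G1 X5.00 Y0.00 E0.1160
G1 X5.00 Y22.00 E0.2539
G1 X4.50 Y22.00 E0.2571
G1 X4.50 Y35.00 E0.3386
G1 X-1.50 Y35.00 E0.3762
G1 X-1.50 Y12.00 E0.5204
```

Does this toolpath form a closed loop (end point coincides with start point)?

yes

Start point (G0): (-1.50, 12.00). End point (last G1): the path returns to the start — closed.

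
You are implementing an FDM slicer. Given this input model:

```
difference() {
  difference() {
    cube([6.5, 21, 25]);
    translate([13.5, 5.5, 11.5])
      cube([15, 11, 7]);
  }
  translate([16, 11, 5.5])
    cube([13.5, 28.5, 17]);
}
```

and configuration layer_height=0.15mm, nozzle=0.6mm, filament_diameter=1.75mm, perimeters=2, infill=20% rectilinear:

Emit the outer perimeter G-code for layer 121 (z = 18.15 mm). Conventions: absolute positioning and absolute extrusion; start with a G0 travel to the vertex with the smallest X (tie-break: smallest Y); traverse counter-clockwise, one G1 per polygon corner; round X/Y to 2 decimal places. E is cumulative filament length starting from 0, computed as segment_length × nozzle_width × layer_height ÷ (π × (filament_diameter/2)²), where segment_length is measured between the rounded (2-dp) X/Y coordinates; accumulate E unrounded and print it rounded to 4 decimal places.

G0 X0.00 Y0.00 Z18.15
G1 X6.50 Y0.00 E0.2432
G1 X6.50 Y21.00 E1.0290
G1 X0.00 Y21.00 E1.2722
G1 X0.00 Y0.00 E2.0580

At z = 18.15 mm: the 6.5×21 cube contributes its full rectangle; the 15×11 cube at (13.5, 5.5) contributes its full rectangle; After the difference (first − rest): starting from the 6.5×21 cube, the 15×11 cube at (13.5, 5.5) misses the remaining region (no effect) — 1 connected region; the 13.5×28.5 cube at (16, 11) contributes its full rectangle; Subtracting the remaining from the first: starting from that combined region, the 13.5×28.5 cube at (16, 11) misses the remaining region (no effect) — 1 connected region. The outline is a single polygon with 4 vertices. Extrusion per mm of travel: 0.6 × 0.15 / (π × 0.875²) = 0.037418. Accumulating E over each segment gives final E = 2.0580.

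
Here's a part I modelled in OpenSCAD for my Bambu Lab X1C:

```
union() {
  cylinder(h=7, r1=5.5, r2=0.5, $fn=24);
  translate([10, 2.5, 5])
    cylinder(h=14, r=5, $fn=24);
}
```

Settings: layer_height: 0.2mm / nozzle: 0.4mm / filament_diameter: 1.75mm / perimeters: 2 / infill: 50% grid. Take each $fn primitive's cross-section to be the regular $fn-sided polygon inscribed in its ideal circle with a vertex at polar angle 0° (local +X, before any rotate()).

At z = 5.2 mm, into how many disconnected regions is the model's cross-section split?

At z = 5.2 mm: the cone (r1=5.5→r2=0.5) has section circumradius 1.786 here — a regular 24-gon; the cylinder at (10, 2.5): section is a regular 24-gon, circumradius r=5; Combining (union): the 2 present regions are separate (no shared area or edge), so areas and boundary lengths simply add and each stays a separate island — 2 connected regions. The result has 2 disconnected regions.

2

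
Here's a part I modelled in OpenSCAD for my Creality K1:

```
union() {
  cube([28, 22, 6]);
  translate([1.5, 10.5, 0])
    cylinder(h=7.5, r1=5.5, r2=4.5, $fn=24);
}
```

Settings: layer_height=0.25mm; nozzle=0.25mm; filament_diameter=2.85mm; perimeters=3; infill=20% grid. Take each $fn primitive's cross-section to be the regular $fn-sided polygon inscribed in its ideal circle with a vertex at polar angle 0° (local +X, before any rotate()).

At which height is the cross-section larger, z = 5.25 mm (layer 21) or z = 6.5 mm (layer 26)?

Layer 21 (z = 5.25): the cube (footprint 28×22) is included at this height (area 616.00 mm²); the cone at (1.5, 10.5) (r1=5.5→r2=4.5) has section circumradius 4.800 here — a regular 24-gon (area = (24/2)·4.800²·sin(360°/24) = 71.56 mm²); Merging all regions: the regions partially overlap — summed areas 687.56 mm² minus the doubly-counted overlap 49.86 mm² gives 637.69 mm² — area = 637.69 mm². So its area = 637.69 mm². Layer 26 (z = 6.5): the cube is not intersected at this z (z outside [0, 6]); the cone at (1.5, 10.5): at t=0.867 of its height the radius interpolates to r₁+(r₂−r₁)t = 4.633, giving a regular 24-gon of that circumradius (area = (24/2)·4.633²·sin(360°/24) = 66.68 mm²); Taking the union: only the cone at (1.5, 10.5) is present, so the union is just that shape — area = 66.68 mm². So its area = 66.68 mm². Layer 21 is larger (637.69 vs 66.68 mm²).

layer 21 (z = 5.25 mm)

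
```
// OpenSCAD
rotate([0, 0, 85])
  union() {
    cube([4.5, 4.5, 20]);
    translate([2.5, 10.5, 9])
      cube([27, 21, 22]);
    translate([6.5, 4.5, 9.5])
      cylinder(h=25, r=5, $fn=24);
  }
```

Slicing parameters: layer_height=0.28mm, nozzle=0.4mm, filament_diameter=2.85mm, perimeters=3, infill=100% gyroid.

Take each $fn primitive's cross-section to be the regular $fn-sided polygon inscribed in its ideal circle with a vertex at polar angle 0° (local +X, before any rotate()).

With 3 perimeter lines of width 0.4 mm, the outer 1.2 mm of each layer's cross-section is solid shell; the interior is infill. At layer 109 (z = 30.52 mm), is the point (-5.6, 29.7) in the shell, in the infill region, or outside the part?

outside

At z = 30.52 mm: the cube is not intersected at this z (z outside [0, 20]); the cube at (2.5, 10.5) is present — its section is the full 27×21 rectangle; the cylinder at (6.5, 4.5): section is a regular 24-gon, circumradius r=5; Taking the union: the 2 present regions are separate (no shared area or edge), so areas and boundary lengths simply add and each stays a separate island — 2 connected regions; (whole slice rotated 85° about Z — lengths, areas and connectivity unchanged). Overall, the cross-section has 2 separate islands. Undo the 85° rotation: the query point maps to (29.099, 8.167) in the un-rotated model frame. The nearest boundary edge runs (29.50, 10.50)→(2.50, 10.50); distance from the point to it = 2.33 mm. The point is not inside any of the regions above, so it lies outside the cross-section (2.33 mm from the nearest boundary).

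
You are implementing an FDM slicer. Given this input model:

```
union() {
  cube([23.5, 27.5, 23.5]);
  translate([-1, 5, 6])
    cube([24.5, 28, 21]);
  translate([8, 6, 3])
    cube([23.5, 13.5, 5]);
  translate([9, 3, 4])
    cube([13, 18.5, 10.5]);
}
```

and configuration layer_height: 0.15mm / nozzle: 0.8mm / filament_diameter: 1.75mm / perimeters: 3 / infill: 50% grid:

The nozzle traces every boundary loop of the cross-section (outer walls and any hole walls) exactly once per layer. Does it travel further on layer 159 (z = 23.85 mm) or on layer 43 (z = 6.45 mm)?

Layer 159 (z = 23.85): the cube is absent (z outside [0, 23.5]); the cube at (-1, 5) is present — its section is the full 24.5×28 rectangle (perimeter 105.00 mm); the cube at (8, 6) is absent (z outside [3, 8]); the cube at (9, 3) is absent (z outside [4, 14.5]); Taking the union: only the 24.5×28 cube at (-1, 5) is present, so the union is just that shape — boundary = 105.00 mm. So its perimeter = 105.00 mm. Layer 43 (z = 6.45): the 23.5×27.5 cube contributes its full rectangle (perimeter 102.00 mm); the 24.5×28 cube at (-1, 5) contributes its full rectangle (perimeter 105.00 mm); the cube at (8, 6) is present — its section is the full 23.5×13.5 rectangle (perimeter 74.00 mm); the cube at (9, 3) (footprint 13×18.5) is included at this height (perimeter 63.00 mm); Merging all regions: the regions partially overlap (shared area 978.50 mm²), so the edge portions inside another operand are dropped and the merged outline is re-measured after clipping — boundary = 131.00 mm. So its perimeter = 131.00 mm. Layer 43 is larger (131.00 vs 105.00 mm).

layer 43 (z = 6.45 mm)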